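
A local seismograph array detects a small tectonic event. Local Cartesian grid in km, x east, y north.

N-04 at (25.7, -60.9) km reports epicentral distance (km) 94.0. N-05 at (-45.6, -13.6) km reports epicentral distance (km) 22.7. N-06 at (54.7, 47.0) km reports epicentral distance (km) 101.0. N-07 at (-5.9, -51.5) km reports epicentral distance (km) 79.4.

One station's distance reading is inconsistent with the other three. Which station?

N-07

Solve using three stations at a time. Using N-04, N-05, N-06 (subtract circle equations pairwise → linear system) gives (x, y) ≈ (-38.4, 7.8).
Distances from that point to each station vs reported:
  N-04: calculated 94.0 vs reported 94.0 → residual 0.0 km
  N-05: calculated 22.6 vs reported 22.7 → residual 0.1 km
  N-06: calculated 101.0 vs reported 101.0 → residual 0.0 km
  N-07: calculated 67.7 vs reported 79.4 → residual 11.7 km
N-04, N-05, N-06 are mutually consistent (residuals ≈ 0); N-07 is off by 11.7 km.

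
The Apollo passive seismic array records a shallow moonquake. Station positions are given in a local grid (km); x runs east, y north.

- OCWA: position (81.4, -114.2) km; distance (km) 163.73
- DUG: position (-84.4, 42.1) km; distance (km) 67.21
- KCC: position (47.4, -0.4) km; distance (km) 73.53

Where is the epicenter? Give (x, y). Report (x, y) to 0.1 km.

x ≈ -25.4 km, y ≈ 9.9 km

Circle about each station: (x − 81.4)² + (y + 114.2)² = 163.73²; (x + 84.4)² + (y − 42.1)² = 67.21²; (x − 47.4)² + (y + 0.4)² = 73.53².
Subtracting the OCWA equation from the DUG and KCC equations removes the quadratic terms:
-331.6 x + 312.6 y = 11518.50
-68.0 x + 227.6 y = 3980.17
Solving the 2×2 system: x ≈ -25.4, y ≈ 9.9 km.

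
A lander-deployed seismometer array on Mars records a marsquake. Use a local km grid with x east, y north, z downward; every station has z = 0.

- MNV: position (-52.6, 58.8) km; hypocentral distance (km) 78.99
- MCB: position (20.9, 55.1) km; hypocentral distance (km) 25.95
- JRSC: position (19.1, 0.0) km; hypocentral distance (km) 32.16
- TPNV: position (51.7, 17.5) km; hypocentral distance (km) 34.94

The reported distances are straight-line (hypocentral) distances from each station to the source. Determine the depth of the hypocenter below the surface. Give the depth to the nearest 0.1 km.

9.1 km

Each station gives a sphere (x−x_i)² + (y−y_i)² + z² = d_i² (stations at z=0).
Subtracting the MNV sphere from MCB and JRSC: z² cancels, leaving linear equations in x and y:
147.0 x − 7.4 y = 2814.64
143.4 x − 117.6 y = -654.24
Solving: x ≈ 20.698, y ≈ 30.802 km (keep extra digits for the depth step; rounded: 20.7, 30.8).
Then from the MNV sphere: z² = 78.99² − (x + 52.6)² − (y − 58.8)² with x = 20.698, y = 30.802, so z ≈ 9.107 ≈ 9.1 km.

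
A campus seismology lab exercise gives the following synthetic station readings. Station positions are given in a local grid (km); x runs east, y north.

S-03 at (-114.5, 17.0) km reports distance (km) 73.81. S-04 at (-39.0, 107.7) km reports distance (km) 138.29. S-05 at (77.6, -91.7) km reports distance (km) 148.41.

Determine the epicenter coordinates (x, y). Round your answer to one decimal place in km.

x ≈ -57.1 km, y ≈ -29.4 km

Circle about each station: (x + 114.5)² + (y − 17.0)² = 73.81²; (x + 39.0)² + (y − 107.7)² = 138.29²; (x − 77.6)² + (y + 91.7)² = 148.41².
Subtracting pairs of circle equations eliminates x²+y² and gives linear equations (the radical axes):
151.0 x + 181.4 y = -13955.17
384.2 x − 217.4 y = -15546.21
Solving the 2×2 system: x ≈ -57.1, y ≈ -29.4 km.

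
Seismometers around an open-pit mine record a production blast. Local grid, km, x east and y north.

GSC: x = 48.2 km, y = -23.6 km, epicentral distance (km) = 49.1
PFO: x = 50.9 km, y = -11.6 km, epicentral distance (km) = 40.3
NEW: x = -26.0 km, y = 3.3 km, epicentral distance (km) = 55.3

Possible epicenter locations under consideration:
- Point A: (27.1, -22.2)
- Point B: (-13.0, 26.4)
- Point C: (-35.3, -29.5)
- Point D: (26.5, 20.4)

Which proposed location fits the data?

Point D

For each candidate, compare |candidate − station| to the reported distance:
Point A: residuals GSC 28.0, PFO 14.2, NEW 3.6 → max 28.0 km
Point B: residuals GSC 29.9, PFO 34.0, NEW 28.8 → max 34.0 km
Point C: residuals GSC 34.6, PFO 47.7, NEW 21.2 → max 47.7 km
Point D: residuals GSC 0.0, PFO 0.1, NEW 0.1 → max 0.1 km
Only Point D has all residuals ≈ 0.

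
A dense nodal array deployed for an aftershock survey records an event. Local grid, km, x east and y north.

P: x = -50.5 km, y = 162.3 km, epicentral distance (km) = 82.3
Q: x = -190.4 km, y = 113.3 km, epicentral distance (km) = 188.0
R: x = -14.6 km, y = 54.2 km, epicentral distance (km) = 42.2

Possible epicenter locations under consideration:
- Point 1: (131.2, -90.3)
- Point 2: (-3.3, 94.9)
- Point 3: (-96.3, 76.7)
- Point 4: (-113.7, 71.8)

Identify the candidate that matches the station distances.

Point 2

For each candidate, compare |candidate − station| to the reported distance:
Point 1: residuals P 228.9, Q 192.6, R 163.1 → max 228.9 km
Point 2: residuals P 0.0, Q 0.0, R 0.0 → max 0.0 km
Point 3: residuals P 14.8, Q 87.0, R 42.5 → max 87.0 km
Point 4: residuals P 28.1, Q 100.8, R 58.5 → max 100.8 km
Only Point 2 has all residuals ≈ 0.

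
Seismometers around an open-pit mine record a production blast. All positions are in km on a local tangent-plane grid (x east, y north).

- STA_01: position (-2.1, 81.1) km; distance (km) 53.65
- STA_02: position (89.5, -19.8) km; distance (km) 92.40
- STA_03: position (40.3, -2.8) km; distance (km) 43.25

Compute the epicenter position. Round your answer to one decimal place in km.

x ≈ 11.1 km, y ≈ 29.1 km

Circle about each station: (x + 2.1)² + (y − 81.1)² = 53.65²; (x − 89.5)² + (y + 19.8)² = 92.40²; (x − 40.3)² + (y + 2.8)² = 43.25².
Subtracting pairs of circle equations eliminates x²+y² and gives linear equations (the radical axes):
183.2 x − 201.8 y = -3838.77
84.8 x − 167.8 y = -3941.93
Solving the 2×2 system: x ≈ 11.1, y ≈ 29.1 km.
Check against STA_01 (with the unrounded x, y): √((x + 2.1)²+(y − 81.1)²) = 53.65 ≈ 53.65 km. ✓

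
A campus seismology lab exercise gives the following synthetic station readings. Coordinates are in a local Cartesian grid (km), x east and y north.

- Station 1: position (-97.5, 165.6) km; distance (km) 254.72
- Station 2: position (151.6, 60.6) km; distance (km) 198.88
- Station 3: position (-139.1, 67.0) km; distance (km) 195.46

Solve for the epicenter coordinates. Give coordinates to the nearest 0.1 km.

Circle about each station: (x + 97.5)² + (y − 165.6)² = 254.72²; (x − 151.6)² + (y − 60.6)² = 198.88²; (x + 139.1)² + (y − 67.0)² = 195.46².
Subtracting the Station 1 equation from the Station 2 and Station 3 equations removes the quadratic terms:
498.2 x − 210.0 y = 15054.33
-83.2 x − 197.2 y = 13585.87
Solving the 2×2 system: x ≈ 1.0, y ≈ -69.3 km.
Check against Station 1 (with the unrounded x, y): √((x + 97.5)²+(y − 165.6)²) = 254.73 ≈ 254.72 km. ✓

1.0 km east, -69.3 km north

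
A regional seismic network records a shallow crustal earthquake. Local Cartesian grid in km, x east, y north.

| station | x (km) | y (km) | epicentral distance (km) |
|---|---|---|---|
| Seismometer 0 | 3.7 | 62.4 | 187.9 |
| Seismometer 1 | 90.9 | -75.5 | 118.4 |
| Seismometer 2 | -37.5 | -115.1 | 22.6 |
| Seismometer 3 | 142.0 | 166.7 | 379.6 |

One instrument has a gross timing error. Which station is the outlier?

Seismometer 3

Solve using three stations at a time. Using Seismometer 0, Seismometer 1, Seismometer 2 (subtract circle equations pairwise → linear system) gives (x, y) ≈ (-16.9, -124.4).
Distances from that point to each station vs reported:
  Seismometer 0: calculated 187.9 vs reported 187.9 → residual 0.0 km
  Seismometer 1: calculated 118.4 vs reported 118.4 → residual 0.0 km
  Seismometer 2: calculated 22.5 vs reported 22.6 → residual 0.1 km
  Seismometer 3: calculated 331.6 vs reported 379.6 → residual 48.0 km
Seismometer 0, Seismometer 1, Seismometer 2 are mutually consistent (residuals ≈ 0); Seismometer 3 is off by 48.0 km.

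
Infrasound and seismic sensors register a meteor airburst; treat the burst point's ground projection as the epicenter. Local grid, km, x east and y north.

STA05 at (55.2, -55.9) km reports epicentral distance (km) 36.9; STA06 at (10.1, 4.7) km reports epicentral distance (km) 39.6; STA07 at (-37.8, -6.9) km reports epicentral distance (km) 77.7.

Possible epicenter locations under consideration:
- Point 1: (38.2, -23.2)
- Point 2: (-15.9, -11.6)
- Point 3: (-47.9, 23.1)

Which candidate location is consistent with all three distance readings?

For each candidate, compare |candidate − station| to the reported distance:
Point 1: residuals STA05 0.0, STA06 0.0, STA07 0.0 → max 0.0 km
Point 2: residuals STA05 46.9, STA06 8.9, STA07 55.3 → max 55.3 km
Point 3: residuals STA05 93.0, STA06 21.2, STA07 46.0 → max 93.0 km
Only Point 1 has all residuals ≈ 0.

Point 1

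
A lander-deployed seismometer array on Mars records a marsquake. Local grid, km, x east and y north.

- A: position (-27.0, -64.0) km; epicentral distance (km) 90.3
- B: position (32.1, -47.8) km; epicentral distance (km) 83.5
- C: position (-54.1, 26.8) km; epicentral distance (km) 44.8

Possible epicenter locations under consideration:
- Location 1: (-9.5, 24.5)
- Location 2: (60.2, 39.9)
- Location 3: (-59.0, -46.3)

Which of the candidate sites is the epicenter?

Location 1

For each candidate, compare |candidate − station| to the reported distance:
Location 1: residuals A 0.1, B 0.1, C 0.1 → max 0.1 km
Location 2: residuals A 45.3, B 8.6, C 70.2 → max 70.2 km
Location 3: residuals A 53.7, B 7.6, C 28.5 → max 53.7 km
Only Location 1 has all residuals ≈ 0.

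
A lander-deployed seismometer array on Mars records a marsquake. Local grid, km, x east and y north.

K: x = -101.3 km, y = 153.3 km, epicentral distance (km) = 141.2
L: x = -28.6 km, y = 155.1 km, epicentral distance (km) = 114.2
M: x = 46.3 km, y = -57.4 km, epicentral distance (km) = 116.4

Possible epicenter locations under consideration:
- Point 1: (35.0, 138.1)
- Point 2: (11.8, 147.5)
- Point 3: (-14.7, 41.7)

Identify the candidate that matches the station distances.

Point 3

For each candidate, compare |candidate − station| to the reported distance:
Point 1: residuals K 4.1, L 48.4, M 79.4 → max 79.4 km
Point 2: residuals K 28.0, L 73.1, M 91.4 → max 91.4 km
Point 3: residuals K 0.1, L 0.0, M 0.0 → max 0.1 km
Only Point 3 has all residuals ≈ 0.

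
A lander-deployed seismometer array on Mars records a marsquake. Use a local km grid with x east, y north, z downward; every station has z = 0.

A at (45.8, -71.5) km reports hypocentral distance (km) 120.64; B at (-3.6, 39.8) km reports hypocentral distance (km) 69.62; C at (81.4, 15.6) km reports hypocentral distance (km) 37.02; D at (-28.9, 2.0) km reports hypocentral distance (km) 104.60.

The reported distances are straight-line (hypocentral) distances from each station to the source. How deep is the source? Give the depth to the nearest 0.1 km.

Each station gives a sphere (x−x_i)² + (y−y_i)² + z² = d_i² (stations at z=0).
Subtracting the A sphere from B and C: z² cancels, leaving linear equations in x and y:
-98.8 x + 222.6 y = 4094.18
71.2 x + 174.2 y = 12842.96
Solving: x ≈ 64.901, y ≈ 47.199 km (keep extra digits for the depth step; rounded: 64.9, 47.2).
Then from the A sphere: z² = 120.64² − (x − 45.8)² − (y + 71.5)² with x = 64.901, y = 47.199, so z ≈ 9.985 ≈ 10.0 km.

z ≈ 10.0 km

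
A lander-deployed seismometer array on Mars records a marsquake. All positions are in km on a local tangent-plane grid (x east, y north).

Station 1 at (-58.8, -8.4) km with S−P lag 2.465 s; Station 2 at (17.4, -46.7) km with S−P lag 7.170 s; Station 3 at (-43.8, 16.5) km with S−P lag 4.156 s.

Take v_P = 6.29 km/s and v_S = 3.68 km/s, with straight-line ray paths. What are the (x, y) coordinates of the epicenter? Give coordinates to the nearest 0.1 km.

(-40.4, -20.2)

Distance from S−P lag: d = Δt · v_P v_S / (v_P − v_S) = Δt · (6.29·3.68)/(6.29−3.68) ≈ 8.8687·Δt.
So d_Station 1 = 21.86, d_Station 2 = 63.59, d_Station 3 = 36.86 km.
Circle about each station: (x + 58.8)² + (y + 8.4)² = 21.86²; (x − 17.4)² + (y + 46.7)² = 63.59²; (x + 43.8)² + (y − 16.5)² = 36.86².
Subtracting the Station 1 equation from the Station 2 and Station 3 equations removes the quadratic terms:
152.4 x − 76.6 y = -4610.18
30.0 x + 49.8 y = -2218.11
Solving the 2×2 system: x ≈ -40.4, y ≈ -20.2 km.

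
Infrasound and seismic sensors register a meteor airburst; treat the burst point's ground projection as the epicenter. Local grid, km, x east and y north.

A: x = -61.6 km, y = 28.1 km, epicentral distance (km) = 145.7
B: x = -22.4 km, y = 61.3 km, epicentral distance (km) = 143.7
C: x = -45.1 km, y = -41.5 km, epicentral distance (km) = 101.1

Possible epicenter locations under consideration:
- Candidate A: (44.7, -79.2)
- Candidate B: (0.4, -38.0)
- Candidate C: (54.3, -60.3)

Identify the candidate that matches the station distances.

Candidate C

For each candidate, compare |candidate − station| to the reported distance:
Candidate A: residuals A 5.3, B 12.0, C 3.7 → max 12.0 km
Candidate B: residuals A 55.1, B 41.8, C 55.5 → max 55.5 km
Candidate C: residuals A 0.1, B 0.1, C 0.1 → max 0.1 km
Only Candidate C has all residuals ≈ 0.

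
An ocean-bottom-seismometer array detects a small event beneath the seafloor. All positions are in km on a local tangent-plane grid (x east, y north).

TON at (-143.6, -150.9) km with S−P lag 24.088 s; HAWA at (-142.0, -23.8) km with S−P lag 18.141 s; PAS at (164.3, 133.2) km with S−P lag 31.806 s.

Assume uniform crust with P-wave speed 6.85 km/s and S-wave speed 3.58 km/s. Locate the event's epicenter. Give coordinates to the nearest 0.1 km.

(-6.3, -33.5)

Distance from S−P lag: d = Δt · v_P v_S / (v_P − v_S) = Δt · (6.85·3.58)/(6.85−3.58) ≈ 7.4994·Δt.
So d_TON = 180.65, d_HAWA = 136.05, d_PAS = 238.53 km.
Circle about each station: (x + 143.6)² + (y + 150.9)² = 180.65²; (x + 142.0)² + (y + 23.8)² = 136.05²; (x − 164.3)² + (y − 133.2)² = 238.53².
Subtracting pairs of circle equations eliminates x²+y² and gives linear equations (the radical axes):
3.2 x + 254.2 y = -8536.51
615.8 x + 568.2 y = -22917.18
Solving the 2×2 system: x ≈ -6.3, y ≈ -33.5 km.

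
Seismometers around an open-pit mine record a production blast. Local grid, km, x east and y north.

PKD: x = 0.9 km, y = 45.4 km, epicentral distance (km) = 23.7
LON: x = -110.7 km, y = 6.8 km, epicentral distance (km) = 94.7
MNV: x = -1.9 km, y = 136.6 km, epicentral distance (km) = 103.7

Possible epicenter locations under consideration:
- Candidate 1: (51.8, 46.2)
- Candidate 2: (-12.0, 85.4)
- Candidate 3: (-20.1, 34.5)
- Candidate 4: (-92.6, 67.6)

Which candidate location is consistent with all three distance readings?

For each candidate, compare |candidate − station| to the reported distance:
Candidate 1: residuals PKD 27.2, LON 72.5, MNV 1.4 → max 72.5 km
Candidate 2: residuals PKD 18.3, LON 31.5, MNV 51.5 → max 51.5 km
Candidate 3: residuals PKD 0.0, LON 0.0, MNV 0.0 → max 0.0 km
Candidate 4: residuals PKD 72.4, LON 31.3, MNV 10.3 → max 72.4 km
Only Candidate 3 has all residuals ≈ 0.

Candidate 3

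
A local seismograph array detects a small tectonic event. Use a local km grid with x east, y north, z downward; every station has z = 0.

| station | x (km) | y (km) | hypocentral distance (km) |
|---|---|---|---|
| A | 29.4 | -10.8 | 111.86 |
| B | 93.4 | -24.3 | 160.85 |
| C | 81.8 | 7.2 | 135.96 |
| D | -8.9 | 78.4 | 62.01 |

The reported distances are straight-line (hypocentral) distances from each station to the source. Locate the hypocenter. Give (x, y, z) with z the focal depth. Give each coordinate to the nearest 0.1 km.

Each station gives a sphere (x−x_i)² + (y−y_i)² + z² = d_i² (stations at z=0).
Subtracting the A sphere from B and C: z² cancels, leaving linear equations in x and y:
128.0 x − 27.0 y = -5027.01
104.8 x + 36.0 y = -210.38
Solving: x ≈ -25.096, y ≈ 67.213 km (keep extra digits for the depth step; rounded: -25.1, 67.2).
Then from the A sphere: z² = 111.86² − (x − 29.4)² − (y + 10.8)² with x = -25.096, y = 67.213, so z ≈ 58.795 ≈ 58.8 km.

(-25.1, 67.2, 58.8)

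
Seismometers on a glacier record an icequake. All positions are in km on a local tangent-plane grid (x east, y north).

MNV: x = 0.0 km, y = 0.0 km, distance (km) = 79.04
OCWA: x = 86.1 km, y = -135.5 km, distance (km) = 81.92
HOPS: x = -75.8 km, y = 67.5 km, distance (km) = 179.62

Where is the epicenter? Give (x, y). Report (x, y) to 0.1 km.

(47.2, -63.4)

Circle about each station: x² + y² = 79.04²; (x − 86.1)² + (y + 135.5)² = 81.92²; (x + 75.8)² + (y − 67.5)² = 179.62².
Subtracting the MNV equation from the OCWA and HOPS equations removes the quadratic terms:
172.2 x − 271.0 y = 25309.90
-151.6 x + 135.0 y = -15714.13
Solving the 2×2 system: x ≈ 47.2, y ≈ -63.4 km.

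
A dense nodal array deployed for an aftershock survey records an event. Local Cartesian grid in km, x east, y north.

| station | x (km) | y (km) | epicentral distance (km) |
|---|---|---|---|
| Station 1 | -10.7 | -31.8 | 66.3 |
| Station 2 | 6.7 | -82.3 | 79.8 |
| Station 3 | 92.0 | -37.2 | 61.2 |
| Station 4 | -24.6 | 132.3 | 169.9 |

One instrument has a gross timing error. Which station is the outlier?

Station 3

Solve using three stations at a time. Using Station 1, Station 2, Station 4 (subtract circle equations pairwise → linear system) gives (x, y) ≈ (53.9, -18.2).
Distances from that point to each station vs reported:
  Station 1: calculated 66.1 vs reported 66.3 → residual 0.2 km
  Station 2: calculated 79.6 vs reported 79.8 → residual 0.2 km
  Station 3: calculated 42.5 vs reported 61.2 → residual 18.7 km
  Station 4: calculated 169.8 vs reported 169.9 → residual 0.1 km
Station 1, Station 2, Station 4 are mutually consistent (residuals ≈ 0); Station 3 is off by 18.7 km.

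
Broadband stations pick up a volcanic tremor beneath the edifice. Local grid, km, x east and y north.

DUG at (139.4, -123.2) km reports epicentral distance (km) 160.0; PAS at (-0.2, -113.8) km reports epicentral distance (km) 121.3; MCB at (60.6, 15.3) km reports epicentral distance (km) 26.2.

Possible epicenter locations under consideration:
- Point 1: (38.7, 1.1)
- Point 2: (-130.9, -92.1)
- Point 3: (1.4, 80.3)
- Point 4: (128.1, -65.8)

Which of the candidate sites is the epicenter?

Point 1

For each candidate, compare |candidate − station| to the reported distance:
Point 1: residuals DUG 0.0, PAS 0.0, MCB 0.1 → max 0.1 km
Point 2: residuals DUG 112.1, PAS 11.2, MCB 193.4 → max 193.4 km
Point 3: residuals DUG 85.9, PAS 72.8, MCB 61.7 → max 85.9 km
Point 4: residuals DUG 101.5, PAS 15.7, MCB 79.3 → max 101.5 km
Only Point 1 has all residuals ≈ 0.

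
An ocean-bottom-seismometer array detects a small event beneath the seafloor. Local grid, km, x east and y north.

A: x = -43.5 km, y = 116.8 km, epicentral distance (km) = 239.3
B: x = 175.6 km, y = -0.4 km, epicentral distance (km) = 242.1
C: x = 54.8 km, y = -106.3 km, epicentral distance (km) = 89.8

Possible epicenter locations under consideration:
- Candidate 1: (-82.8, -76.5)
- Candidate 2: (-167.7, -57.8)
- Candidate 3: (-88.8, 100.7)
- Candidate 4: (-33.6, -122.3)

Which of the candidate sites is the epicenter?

For each candidate, compare |candidate − station| to the reported distance:
Candidate 1: residuals A 42.0, B 27.3, C 51.0 → max 51.0 km
Candidate 2: residuals A 25.0, B 106.0, C 137.9 → max 137.9 km
Candidate 3: residuals A 191.2, B 41.0, C 162.1 → max 191.2 km
Candidate 4: residuals A 0.0, B 0.0, C 0.0 → max 0.0 km
Only Candidate 4 has all residuals ≈ 0.

Candidate 4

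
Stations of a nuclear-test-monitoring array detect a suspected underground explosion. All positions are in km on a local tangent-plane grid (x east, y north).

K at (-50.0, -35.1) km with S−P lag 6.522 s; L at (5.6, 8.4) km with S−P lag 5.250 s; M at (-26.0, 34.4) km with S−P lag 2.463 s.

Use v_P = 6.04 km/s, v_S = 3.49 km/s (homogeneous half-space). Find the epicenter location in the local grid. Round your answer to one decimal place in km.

(-36.9, 17.2)

Distance from S−P lag: d = Δt · v_P v_S / (v_P − v_S) = Δt · (6.04·3.49)/(6.04−3.49) ≈ 8.2665·Δt.
So d_K = 53.91, d_L = 43.40, d_M = 20.36 km.
Circle about each station: (x + 50.0)² + (y + 35.1)² = 53.91²; (x − 5.6)² + (y − 8.4)² = 43.40²; (x + 26.0)² + (y − 34.4)² = 20.36².
Subtracting pairs of circle equations eliminates x²+y² and gives linear equations (the radical axes):
111.2 x + 87.0 y = -2607.36
48.0 x + 139.0 y = 619.11
Solving the 2×2 system: x ≈ -36.9, y ≈ 17.2 km.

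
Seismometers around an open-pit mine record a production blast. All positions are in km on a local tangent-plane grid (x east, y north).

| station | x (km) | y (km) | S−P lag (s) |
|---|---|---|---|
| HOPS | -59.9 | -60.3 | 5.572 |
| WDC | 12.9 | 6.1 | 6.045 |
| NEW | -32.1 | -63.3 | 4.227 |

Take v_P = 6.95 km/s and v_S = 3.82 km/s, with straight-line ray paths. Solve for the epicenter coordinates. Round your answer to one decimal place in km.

-25.3 km east, -28.1 km north

Distance from S−P lag: d = Δt · v_P v_S / (v_P − v_S) = Δt · (6.95·3.82)/(6.95−3.82) ≈ 8.4821·Δt.
So d_HOPS = 47.26, d_WDC = 51.27, d_NEW = 35.85 km.
Circle about each station: (x + 59.9)² + (y + 60.3)² = 47.26²; (x − 12.9)² + (y − 6.1)² = 51.27²; (x + 32.1)² + (y + 63.3)² = 35.85².
Subtracting pairs of circle equations eliminates x²+y² and gives linear equations (the radical axes):
145.6 x + 132.8 y = -7415.59
55.6 x − 6.0 y = -1238.51
Solving the 2×2 system: x ≈ -25.3, y ≈ -28.1 km.
Check against HOPS (with the unrounded x, y): √((x + 59.9)²+(y + 60.3)²) = 47.26 ≈ 47.26 km. ✓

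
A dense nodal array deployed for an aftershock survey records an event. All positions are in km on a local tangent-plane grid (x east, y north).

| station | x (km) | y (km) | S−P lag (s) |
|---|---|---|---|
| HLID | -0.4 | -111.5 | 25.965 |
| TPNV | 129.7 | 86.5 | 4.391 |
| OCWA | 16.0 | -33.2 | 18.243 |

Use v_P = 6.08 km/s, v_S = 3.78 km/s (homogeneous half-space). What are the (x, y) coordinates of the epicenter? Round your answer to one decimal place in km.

107.6 km east, 124.4 km north

Distance from S−P lag: d = Δt · v_P v_S / (v_P − v_S) = Δt · (6.08·3.78)/(6.08−3.78) ≈ 9.9923·Δt.
So d_HLID = 259.45, d_TPNV = 43.88, d_OCWA = 182.29 km.
Circle about each station: (x + 0.4)² + (y + 111.5)² = 259.45²; (x − 129.7)² + (y − 86.5)² = 43.88²; (x − 16.0)² + (y + 33.2)² = 182.29².
Subtracting the HLID equation from the TPNV and OCWA equations removes the quadratic terms:
260.2 x + 396.0 y = 77260.78
32.8 x + 156.6 y = 23010.49
Solving the 2×2 system: x ≈ 107.6, y ≈ 124.4 km.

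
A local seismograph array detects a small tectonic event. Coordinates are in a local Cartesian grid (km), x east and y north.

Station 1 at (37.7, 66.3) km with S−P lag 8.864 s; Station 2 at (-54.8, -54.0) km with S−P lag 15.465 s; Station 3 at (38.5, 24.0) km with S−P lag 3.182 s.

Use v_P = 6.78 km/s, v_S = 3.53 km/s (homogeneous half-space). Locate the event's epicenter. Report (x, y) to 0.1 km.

Distance from S−P lag: d = Δt · v_P v_S / (v_P − v_S) = Δt · (6.78·3.53)/(6.78−3.53) ≈ 7.3641·Δt.
So d_Station 1 = 65.28, d_Station 2 = 113.89, d_Station 3 = 23.43 km.
Circle about each station: (x − 37.7)² + (y − 66.3)² = 65.28²; (x + 54.8)² + (y + 54.0)² = 113.89²; (x − 38.5)² + (y − 24.0)² = 23.43².
Subtracting the Station 1 equation from the Station 2 and Station 3 equations removes the quadratic terms:
-185.0 x − 240.6 y = -8607.39
1.6 x − 84.6 y = -46.22
Solving the 2×2 system: x ≈ 44.7, y ≈ 1.4 km.

44.7 km east, 1.4 km north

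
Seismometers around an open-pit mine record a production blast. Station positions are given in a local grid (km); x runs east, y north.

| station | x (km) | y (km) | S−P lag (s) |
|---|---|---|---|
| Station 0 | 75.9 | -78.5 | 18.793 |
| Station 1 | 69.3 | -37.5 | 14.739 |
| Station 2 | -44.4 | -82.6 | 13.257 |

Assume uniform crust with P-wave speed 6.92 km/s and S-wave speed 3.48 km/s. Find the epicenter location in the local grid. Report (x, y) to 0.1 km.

x ≈ -23.4 km, y ≈ 7.8 km

Distance from S−P lag: d = Δt · v_P v_S / (v_P − v_S) = Δt · (6.92·3.48)/(6.92−3.48) ≈ 7.0005·Δt.
So d_Station 0 = 131.56, d_Station 1 = 103.18, d_Station 2 = 92.81 km.
Circle about each station: (x − 75.9)² + (y + 78.5)² = 131.56²; (x − 69.3)² + (y + 37.5)² = 103.18²; (x + 44.4)² + (y + 82.6)² = 92.81².
Subtracting the Station 0 equation from the Station 1 and Station 2 equations removes the quadratic terms:
-13.2 x + 82.0 y = 947.60
-240.6 x − 8.2 y = 5565.40
Solving the 2×2 system: x ≈ -23.4, y ≈ 7.8 km.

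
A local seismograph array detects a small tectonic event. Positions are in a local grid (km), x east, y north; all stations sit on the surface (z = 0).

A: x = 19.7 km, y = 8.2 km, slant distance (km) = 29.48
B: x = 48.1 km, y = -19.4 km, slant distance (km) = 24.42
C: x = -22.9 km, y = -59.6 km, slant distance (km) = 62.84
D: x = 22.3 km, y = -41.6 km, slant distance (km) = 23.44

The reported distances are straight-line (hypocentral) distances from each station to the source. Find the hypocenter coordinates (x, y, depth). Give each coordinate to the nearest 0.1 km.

(25.0, -19.7, 7.9)

Each station gives a sphere (x−x_i)² + (y−y_i)² + z² = d_i² (stations at z=0).
Subtracting the A sphere from B and C: z² cancels, leaving linear equations in x and y:
56.8 x − 55.2 y = 2507.37
-85.2 x − 135.6 y = 541.44
Solving: x ≈ 24.999, y ≈ -19.700 km (keep extra digits for the depth step; rounded: 25.0, -19.7).
Then from the A sphere: z² = 29.48² − (x − 19.7)² − (y − 8.2)² with x = 24.999, y = -19.700, so z ≈ 7.911 ≈ 7.9 km.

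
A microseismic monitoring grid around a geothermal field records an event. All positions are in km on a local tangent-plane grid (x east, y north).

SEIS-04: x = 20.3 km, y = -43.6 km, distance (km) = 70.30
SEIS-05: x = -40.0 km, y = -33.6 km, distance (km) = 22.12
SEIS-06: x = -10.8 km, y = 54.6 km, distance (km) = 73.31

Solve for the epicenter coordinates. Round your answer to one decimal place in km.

(-42.3, -11.6)

Circle about each station: (x − 20.3)² + (y + 43.6)² = 70.30²; (x + 40.0)² + (y + 33.6)² = 22.12²; (x + 10.8)² + (y − 54.6)² = 73.31².
Subtracting pairs of circle equations eliminates x²+y² and gives linear equations (the radical axes):
-120.6 x + 20.0 y = 4868.71
-62.2 x + 196.4 y = 352.48
Solving the 2×2 system: x ≈ -42.3, y ≈ -11.6 km.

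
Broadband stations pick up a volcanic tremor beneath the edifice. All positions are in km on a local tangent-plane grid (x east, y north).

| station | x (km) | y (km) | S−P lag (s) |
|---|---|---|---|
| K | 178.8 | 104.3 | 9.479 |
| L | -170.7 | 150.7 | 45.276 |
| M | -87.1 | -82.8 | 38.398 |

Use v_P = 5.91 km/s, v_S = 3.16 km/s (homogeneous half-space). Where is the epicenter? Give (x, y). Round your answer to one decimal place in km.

Distance from S−P lag: d = Δt · v_P v_S / (v_P − v_S) = Δt · (5.91·3.16)/(5.91−3.16) ≈ 6.7911·Δt.
So d_K = 64.37, d_L = 307.48, d_M = 260.77 km.
Circle about each station: (x − 178.8)² + (y − 104.3)² = 64.37²; (x + 170.7)² + (y − 150.7)² = 307.48²; (x + 87.1)² + (y + 82.8)² = 260.77².
Subtracting pairs of circle equations eliminates x²+y² and gives linear equations (the radical axes):
-699.0 x + 92.8 y = -81399.40
-531.8 x − 374.2 y = -92263.18
Solving the 2×2 system: x ≈ 125.5, y ≈ 68.2 km.
Check against K (with the unrounded x, y): √((x − 178.8)²+(y − 104.3)²) = 64.37 ≈ 64.37 km. ✓

x ≈ 125.5 km, y ≈ 68.2 km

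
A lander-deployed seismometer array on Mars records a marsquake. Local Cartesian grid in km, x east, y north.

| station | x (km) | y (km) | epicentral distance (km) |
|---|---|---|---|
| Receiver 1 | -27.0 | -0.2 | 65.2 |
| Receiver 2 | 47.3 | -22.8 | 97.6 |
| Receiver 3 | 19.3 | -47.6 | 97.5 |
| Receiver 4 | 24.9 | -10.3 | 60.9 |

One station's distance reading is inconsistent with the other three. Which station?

Solve using three stations at a time. Using Receiver 1, Receiver 3, Receiver 4 (subtract circle equations pairwise → linear system) gives (x, y) ≈ (14.9, 49.8).
Distances from that point to each station vs reported:
  Receiver 1: calculated 65.3 vs reported 65.2 → residual 0.1 km
  Receiver 2: calculated 79.5 vs reported 97.6 → residual 18.1 km
  Receiver 3: calculated 97.5 vs reported 97.5 → residual 0.0 km
  Receiver 4: calculated 61.0 vs reported 60.9 → residual 0.1 km
Receiver 1, Receiver 3, Receiver 4 are mutually consistent (residuals ≈ 0); Receiver 2 is off by 18.1 km.

Receiver 2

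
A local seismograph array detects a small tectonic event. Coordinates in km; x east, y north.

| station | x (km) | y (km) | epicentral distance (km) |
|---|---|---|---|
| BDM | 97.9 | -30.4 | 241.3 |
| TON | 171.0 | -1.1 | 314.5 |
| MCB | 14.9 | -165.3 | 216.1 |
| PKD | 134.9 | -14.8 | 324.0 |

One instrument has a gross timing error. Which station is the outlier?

Solve using three stations at a time. Using BDM, TON, MCB (subtract circle equations pairwise → linear system) gives (x, y) ≈ (-143.0, -17.9).
Distances from that point to each station vs reported:
  BDM: calculated 241.2 vs reported 241.3 → residual 0.1 km
  TON: calculated 314.4 vs reported 314.5 → residual 0.1 km
  MCB: calculated 216.0 vs reported 216.1 → residual 0.1 km
  PKD: calculated 277.9 vs reported 324.0 → residual 46.1 km
BDM, TON, MCB are mutually consistent (residuals ≈ 0); PKD is off by 46.1 km.

PKD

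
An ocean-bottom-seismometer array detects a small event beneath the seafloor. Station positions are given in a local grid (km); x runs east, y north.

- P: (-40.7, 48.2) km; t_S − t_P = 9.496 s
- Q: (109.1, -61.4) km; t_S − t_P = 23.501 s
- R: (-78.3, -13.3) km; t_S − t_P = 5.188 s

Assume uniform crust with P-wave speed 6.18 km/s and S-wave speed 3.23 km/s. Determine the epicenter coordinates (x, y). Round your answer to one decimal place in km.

-43.3 km east, -16.0 km north

Distance from S−P lag: d = Δt · v_P v_S / (v_P − v_S) = Δt · (6.18·3.23)/(6.18−3.23) ≈ 6.7666·Δt.
So d_P = 64.26, d_Q = 159.02, d_R = 35.10 km.
Circle about each station: (x + 40.7)² + (y − 48.2)² = 64.26²; (x − 109.1)² + (y + 61.4)² = 159.02²; (x + 78.3)² + (y + 13.3)² = 35.10².
Subtracting the P equation from the Q and R equations removes the quadratic terms:
299.6 x − 219.2 y = -9464.97
-75.2 x − 123.0 y = 5225.39
Solving the 2×2 system: x ≈ -43.3, y ≈ -16.0 km.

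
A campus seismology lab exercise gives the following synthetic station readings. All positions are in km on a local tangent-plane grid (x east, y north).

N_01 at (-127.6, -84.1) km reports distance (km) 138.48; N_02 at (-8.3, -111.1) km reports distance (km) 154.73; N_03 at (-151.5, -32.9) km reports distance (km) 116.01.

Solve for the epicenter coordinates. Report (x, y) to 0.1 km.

Circle about each station: (x + 127.6)² + (y + 84.1)² = 138.48²; (x + 8.3)² + (y + 111.1)² = 154.73²; (x + 151.5)² + (y + 32.9)² = 116.01².
Subtracting the N_01 equation from the N_02 and N_03 equations removes the quadratic terms:
238.6 x − 54.0 y = -15707.13
-47.8 x + 102.4 y = 6398.48
Solving the 2×2 system: x ≈ -57.8, y ≈ 35.5 km.
Check against N_01 (with the unrounded x, y): √((x + 127.6)²+(y + 84.1)²) = 138.49 ≈ 138.48 km. ✓

x ≈ -57.8 km, y ≈ 35.5 km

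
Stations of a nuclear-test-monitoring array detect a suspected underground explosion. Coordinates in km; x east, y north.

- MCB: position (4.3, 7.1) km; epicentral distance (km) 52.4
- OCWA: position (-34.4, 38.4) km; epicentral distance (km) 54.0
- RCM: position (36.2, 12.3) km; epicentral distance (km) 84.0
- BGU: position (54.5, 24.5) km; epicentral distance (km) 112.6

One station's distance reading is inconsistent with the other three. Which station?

Solve using three stations at a time. Using MCB, OCWA, RCM (subtract circle equations pairwise → linear system) gives (x, y) ≈ (-43.3, -14.9).
Distances from that point to each station vs reported:
  MCB: calculated 52.4 vs reported 52.4 → residual 0.0 km
  OCWA: calculated 54.0 vs reported 54.0 → residual 0.0 km
  RCM: calculated 84.0 vs reported 84.0 → residual 0.0 km
  BGU: calculated 105.4 vs reported 112.6 → residual 7.2 km
MCB, OCWA, RCM are mutually consistent (residuals ≈ 0); BGU is off by 7.2 km.

BGU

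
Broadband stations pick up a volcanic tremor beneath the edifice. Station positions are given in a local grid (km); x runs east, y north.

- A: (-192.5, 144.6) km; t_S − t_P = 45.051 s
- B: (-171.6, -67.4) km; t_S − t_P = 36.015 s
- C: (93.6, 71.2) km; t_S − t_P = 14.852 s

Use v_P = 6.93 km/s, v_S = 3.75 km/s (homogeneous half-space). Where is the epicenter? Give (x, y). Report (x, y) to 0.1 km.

Distance from S−P lag: d = Δt · v_P v_S / (v_P − v_S) = Δt · (6.93·3.75)/(6.93−3.75) ≈ 8.1722·Δt.
So d_A = 368.16, d_B = 294.32, d_C = 121.37 km.
Circle about each station: (x + 192.5)² + (y − 144.6)² = 368.16²; (x + 171.6)² + (y + 67.4)² = 294.32²; (x − 93.6)² + (y − 71.2)² = 121.37².
Subtracting the A equation from the B and C equations removes the quadratic terms:
41.8 x − 424.0 y = 24941.43
572.2 x − 146.8 y = 76676.10
Solving the 2×2 system: x ≈ 122.0, y ≈ -46.8 km.

(122.0, -46.8)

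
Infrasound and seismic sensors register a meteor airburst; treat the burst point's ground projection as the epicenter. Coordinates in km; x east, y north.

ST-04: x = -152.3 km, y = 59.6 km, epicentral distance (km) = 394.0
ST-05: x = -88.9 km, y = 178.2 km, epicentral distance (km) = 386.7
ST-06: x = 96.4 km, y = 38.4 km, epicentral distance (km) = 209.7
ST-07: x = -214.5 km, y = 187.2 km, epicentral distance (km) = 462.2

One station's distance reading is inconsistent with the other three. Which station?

Solve using three stations at a time. Using ST-05, ST-06, ST-07 (subtract circle equations pairwise → linear system) gives (x, y) ≈ (78.1, -170.7).
Distances from that point to each station vs reported:
  ST-04: calculated 325.8 vs reported 394.0 → residual 68.2 km
  ST-05: calculated 386.8 vs reported 386.7 → residual 0.1 km
  ST-06: calculated 209.9 vs reported 209.7 → residual 0.2 km
  ST-07: calculated 462.3 vs reported 462.2 → residual 0.1 km
ST-05, ST-06, ST-07 are mutually consistent (residuals ≈ 0); ST-04 is off by 68.2 km.

ST-04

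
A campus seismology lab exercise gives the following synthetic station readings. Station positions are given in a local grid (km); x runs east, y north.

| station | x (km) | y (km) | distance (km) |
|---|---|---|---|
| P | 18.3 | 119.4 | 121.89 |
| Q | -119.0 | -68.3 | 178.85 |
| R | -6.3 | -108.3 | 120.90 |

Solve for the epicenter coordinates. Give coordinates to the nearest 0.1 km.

x ≈ 46.0 km, y ≈ 0.7 km

Circle about each station: (x − 18.3)² + (y − 119.4)² = 121.89²; (x + 119.0)² + (y + 68.3)² = 178.85²; (x + 6.3)² + (y + 108.3)² = 120.90².
Subtracting the P equation from the Q and R equations removes the quadratic terms:
-274.6 x − 375.4 y = -12895.51
-49.2 x − 455.4 y = -2582.31
Solving the 2×2 system: x ≈ 46.0, y ≈ 0.7 km.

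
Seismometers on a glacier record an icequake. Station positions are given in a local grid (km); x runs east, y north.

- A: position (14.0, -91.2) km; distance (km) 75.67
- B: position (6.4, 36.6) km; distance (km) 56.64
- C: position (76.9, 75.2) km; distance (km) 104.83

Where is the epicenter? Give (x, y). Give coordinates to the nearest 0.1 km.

(26.1, -16.5)

Circle about each station: (x − 14.0)² + (y + 91.2)² = 75.67²; (x − 6.4)² + (y − 36.6)² = 56.64²; (x − 76.9)² + (y − 75.2)² = 104.83².
Subtracting the A equation from the B and C equations removes the quadratic terms:
-15.2 x + 255.6 y = -4615.06
125.8 x + 332.8 y = -2208.17
Solving the 2×2 system: x ≈ 26.1, y ≈ -16.5 km.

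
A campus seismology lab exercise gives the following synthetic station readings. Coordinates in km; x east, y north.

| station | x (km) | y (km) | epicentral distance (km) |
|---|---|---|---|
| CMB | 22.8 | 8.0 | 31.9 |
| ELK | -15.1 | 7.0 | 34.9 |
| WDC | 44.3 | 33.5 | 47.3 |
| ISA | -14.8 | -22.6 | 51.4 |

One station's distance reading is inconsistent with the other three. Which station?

Solve using three stations at a time. Using CMB, WDC, ISA (subtract circle equations pairwise → linear system) gives (x, y) ≈ (-2.5, 27.2).
Distances from that point to each station vs reported:
  CMB: calculated 31.8 vs reported 31.9 → residual 0.1 km
  ELK: calculated 23.8 vs reported 34.9 → residual 11.1 km
  WDC: calculated 47.2 vs reported 47.3 → residual 0.1 km
  ISA: calculated 51.3 vs reported 51.4 → residual 0.1 km
CMB, WDC, ISA are mutually consistent (residuals ≈ 0); ELK is off by 11.1 km.

ELK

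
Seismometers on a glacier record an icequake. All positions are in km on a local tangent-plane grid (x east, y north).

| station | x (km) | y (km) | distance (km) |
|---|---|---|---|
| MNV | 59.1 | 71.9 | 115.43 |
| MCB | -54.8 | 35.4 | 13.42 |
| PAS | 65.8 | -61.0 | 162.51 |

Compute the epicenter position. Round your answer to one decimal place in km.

Circle about each station: (x − 59.1)² + (y − 71.9)² = 115.43²; (x + 54.8)² + (y − 35.4)² = 13.42²; (x − 65.8)² + (y + 61.0)² = 162.51².
Subtracting the MNV equation from the MCB and PAS equations removes the quadratic terms:
-227.8 x − 73.0 y = 8737.77
13.4 x − 265.8 y = -13697.20
Solving the 2×2 system: x ≈ -54.0, y ≈ 48.8 km.

-54.0 km east, 48.8 km north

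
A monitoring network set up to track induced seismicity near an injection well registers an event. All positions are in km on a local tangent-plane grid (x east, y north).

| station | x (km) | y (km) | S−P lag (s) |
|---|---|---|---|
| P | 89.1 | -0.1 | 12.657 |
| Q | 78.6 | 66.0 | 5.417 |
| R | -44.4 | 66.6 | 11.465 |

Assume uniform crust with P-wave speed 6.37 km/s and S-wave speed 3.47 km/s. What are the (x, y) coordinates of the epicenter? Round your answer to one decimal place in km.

Distance from S−P lag: d = Δt · v_P v_S / (v_P − v_S) = Δt · (6.37·3.47)/(6.37−3.47) ≈ 7.6220·Δt.
So d_P = 96.47, d_Q = 41.29, d_R = 87.39 km.
Circle about each station: (x − 89.1)² + (y + 0.1)² = 96.47²; (x − 78.6)² + (y − 66.0)² = 41.29²; (x + 44.4)² + (y − 66.6)² = 87.39².
Subtracting the P equation from the Q and R equations removes the quadratic terms:
-21.0 x + 132.2 y = 10196.74
-267.0 x + 133.4 y = 137.55
Solving the 2×2 system: x ≈ 41.3, y ≈ 83.7 km.
Check against P (with the unrounded x, y): √((x − 89.1)²+(y + 0.1)²) = 96.47 ≈ 96.47 km. ✓

(41.3, 83.7)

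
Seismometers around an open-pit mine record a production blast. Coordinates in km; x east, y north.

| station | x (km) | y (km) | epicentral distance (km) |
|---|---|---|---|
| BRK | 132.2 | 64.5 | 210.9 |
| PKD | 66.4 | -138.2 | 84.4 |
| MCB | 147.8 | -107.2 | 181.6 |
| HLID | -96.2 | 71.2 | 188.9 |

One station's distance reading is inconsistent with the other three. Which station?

MCB

Solve using three stations at a time. Using BRK, PKD, HLID (subtract circle equations pairwise → linear system) gives (x, y) ≈ (-6.0, -94.8).
Distances from that point to each station vs reported:
  BRK: calculated 210.9 vs reported 210.9 → residual 0.0 km
  PKD: calculated 84.4 vs reported 84.4 → residual 0.0 km
  MCB: calculated 154.3 vs reported 181.6 → residual 27.3 km
  HLID: calculated 188.9 vs reported 188.9 → residual 0.0 km
BRK, PKD, HLID are mutually consistent (residuals ≈ 0); MCB is off by 27.3 km.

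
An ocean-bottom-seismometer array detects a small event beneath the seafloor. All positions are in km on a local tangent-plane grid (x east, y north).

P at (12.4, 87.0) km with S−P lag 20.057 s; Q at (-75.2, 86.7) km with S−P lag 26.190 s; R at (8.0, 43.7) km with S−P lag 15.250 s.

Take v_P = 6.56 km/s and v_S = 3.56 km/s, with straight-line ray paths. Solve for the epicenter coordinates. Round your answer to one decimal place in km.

(67.2, -59.2)

Distance from S−P lag: d = Δt · v_P v_S / (v_P − v_S) = Δt · (6.56·3.56)/(6.56−3.56) ≈ 7.7845·Δt.
So d_P = 156.13, d_Q = 203.88, d_R = 118.71 km.
Circle about each station: (x − 12.4)² + (y − 87.0)² = 156.13²; (x + 75.2)² + (y − 86.7)² = 203.88²; (x − 8.0)² + (y − 43.7)² = 118.71².
Subtracting the P equation from the Q and R equations removes the quadratic terms:
-175.2 x − 0.6 y = -11741.31
-8.8 x − 86.6 y = 4535.44
Solving the 2×2 system: x ≈ 67.2, y ≈ -59.2 km.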